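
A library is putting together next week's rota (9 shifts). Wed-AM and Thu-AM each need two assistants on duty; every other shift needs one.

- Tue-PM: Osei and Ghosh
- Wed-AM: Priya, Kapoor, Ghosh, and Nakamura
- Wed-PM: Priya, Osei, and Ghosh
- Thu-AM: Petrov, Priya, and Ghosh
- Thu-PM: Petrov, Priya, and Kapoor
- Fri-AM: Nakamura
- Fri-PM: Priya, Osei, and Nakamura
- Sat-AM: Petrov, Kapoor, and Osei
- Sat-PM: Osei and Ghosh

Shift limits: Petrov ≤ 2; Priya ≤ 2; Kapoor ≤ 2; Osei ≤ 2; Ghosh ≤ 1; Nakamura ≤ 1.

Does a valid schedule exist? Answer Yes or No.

Total capacity is 2+2+2+2+1+1 = 10 but 11 worker-slots are needed — infeasible.

No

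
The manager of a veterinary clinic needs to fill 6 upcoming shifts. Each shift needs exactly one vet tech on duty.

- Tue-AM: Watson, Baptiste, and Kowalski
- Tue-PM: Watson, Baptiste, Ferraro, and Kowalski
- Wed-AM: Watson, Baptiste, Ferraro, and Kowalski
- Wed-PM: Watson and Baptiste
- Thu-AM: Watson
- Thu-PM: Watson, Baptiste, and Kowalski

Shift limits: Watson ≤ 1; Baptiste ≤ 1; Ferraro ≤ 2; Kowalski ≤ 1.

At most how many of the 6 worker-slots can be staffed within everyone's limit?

Total capacity across all vet techs is 1+1+2+1 = 5, and 6 slots are needed, so at most 5 can be filled.
An assignment achieving 5: Tue-AM→Kowalski, Tue-PM→Ferraro, Wed-AM→Ferraro, Wed-PM→Baptiste, Thu-AM→Watson.
Loads: Watson 1/1, Baptiste 1/1, Ferraro 2/2, Kowalski 1/1.

5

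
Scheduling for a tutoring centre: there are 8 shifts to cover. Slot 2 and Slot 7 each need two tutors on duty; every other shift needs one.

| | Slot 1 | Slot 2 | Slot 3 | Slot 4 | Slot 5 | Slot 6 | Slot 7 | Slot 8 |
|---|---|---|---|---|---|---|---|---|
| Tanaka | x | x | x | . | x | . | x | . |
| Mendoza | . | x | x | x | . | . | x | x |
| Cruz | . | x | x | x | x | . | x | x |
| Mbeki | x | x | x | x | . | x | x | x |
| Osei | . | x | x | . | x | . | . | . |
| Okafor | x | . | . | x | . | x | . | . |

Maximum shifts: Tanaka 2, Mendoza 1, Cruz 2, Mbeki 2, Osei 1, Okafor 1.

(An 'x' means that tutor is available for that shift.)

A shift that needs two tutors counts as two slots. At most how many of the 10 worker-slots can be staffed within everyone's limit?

Total capacity across all tutors is 2+1+2+2+1+1 = 9, and 10 slots are needed, so at most 9 can be filled.
An assignment achieving 9: Slot 1→Tanaka, Slot 2→Cruz+Osei, Slot 4→Okafor, Slot 5→Tanaka, Slot 6→Mbeki, Slot 7→Cruz+Mbeki, Slot 8→Mendoza.
Loads: Tanaka 2/2, Mendoza 1/1, Cruz 2/2, Mbeki 2/2, Osei 1/1, Okafor 1/1.

9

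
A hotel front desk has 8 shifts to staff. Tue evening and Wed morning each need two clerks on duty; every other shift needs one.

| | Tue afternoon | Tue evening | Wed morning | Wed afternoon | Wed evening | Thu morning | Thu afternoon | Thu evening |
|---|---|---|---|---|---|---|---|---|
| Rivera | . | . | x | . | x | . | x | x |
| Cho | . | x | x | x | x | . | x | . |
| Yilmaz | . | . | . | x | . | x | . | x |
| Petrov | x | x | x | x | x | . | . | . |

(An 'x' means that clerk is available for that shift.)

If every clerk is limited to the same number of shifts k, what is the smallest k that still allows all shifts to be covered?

With 4 clerks and 10 worker-slots to fill, someone must work at least ⌈10/4⌉ = 3 shifts, so k ≥ 3.
k = 3 works: Tue afternoon→Petrov, Tue evening→Cho+Petrov, Wed morning→Rivera+Cho, Wed afternoon→Cho, Wed evening→Petrov, Thu morning→Yilmaz, Thu afternoon→Rivera, Thu evening→Rivera.
Loads: Rivera 3, Cho 3, Yilmaz 1, Petrov 3 — all ≤ 3.

3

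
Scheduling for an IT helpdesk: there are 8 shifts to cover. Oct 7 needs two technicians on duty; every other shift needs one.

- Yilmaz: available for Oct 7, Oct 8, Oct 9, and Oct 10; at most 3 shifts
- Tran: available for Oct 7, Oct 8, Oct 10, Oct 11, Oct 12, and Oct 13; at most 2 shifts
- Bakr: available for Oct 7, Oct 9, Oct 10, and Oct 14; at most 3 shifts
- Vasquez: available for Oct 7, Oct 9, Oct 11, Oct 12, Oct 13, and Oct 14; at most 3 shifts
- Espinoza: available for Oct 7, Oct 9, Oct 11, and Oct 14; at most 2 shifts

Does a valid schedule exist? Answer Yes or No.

One valid schedule: Oct 7→Bakr+Vasquez, Oct 8→Yilmaz, Oct 9→Yilmaz, Oct 10→Yilmaz, Oct 11→Vasquez, Oct 12→Tran, Oct 13→Tran, Oct 14→Bakr.
Loads: Yilmaz 3/3, Tran 2/2, Bakr 2/3, Vasquez 2/3, Espinoza 0/2 — all within limits.

Yes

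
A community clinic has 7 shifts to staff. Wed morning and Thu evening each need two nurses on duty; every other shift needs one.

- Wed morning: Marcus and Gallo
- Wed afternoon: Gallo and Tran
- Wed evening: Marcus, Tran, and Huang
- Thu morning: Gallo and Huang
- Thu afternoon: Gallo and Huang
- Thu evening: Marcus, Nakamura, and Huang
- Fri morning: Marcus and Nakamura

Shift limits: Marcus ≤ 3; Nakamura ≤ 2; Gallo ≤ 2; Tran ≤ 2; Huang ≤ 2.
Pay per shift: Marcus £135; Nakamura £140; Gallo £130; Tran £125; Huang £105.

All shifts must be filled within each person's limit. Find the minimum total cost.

£1125

Wed morning can only be covered by Marcus and Gallo, so that assignment is forced.
Picking the cheapest available nurse for each shift independently would cost £1080, but that ignores the shift limits.
An optimal schedule: Wed morning→Gallo+Marcus, Wed afternoon→Tran, Wed evening→Tran, Thu morning→Huang, Thu afternoon→Gallo, Thu evening→Huang+Marcus, Fri morning→Marcus.
Total: 130 + 135 + 125 + 125 + 105 + 130 + 105 + 135 + 135 = £1125.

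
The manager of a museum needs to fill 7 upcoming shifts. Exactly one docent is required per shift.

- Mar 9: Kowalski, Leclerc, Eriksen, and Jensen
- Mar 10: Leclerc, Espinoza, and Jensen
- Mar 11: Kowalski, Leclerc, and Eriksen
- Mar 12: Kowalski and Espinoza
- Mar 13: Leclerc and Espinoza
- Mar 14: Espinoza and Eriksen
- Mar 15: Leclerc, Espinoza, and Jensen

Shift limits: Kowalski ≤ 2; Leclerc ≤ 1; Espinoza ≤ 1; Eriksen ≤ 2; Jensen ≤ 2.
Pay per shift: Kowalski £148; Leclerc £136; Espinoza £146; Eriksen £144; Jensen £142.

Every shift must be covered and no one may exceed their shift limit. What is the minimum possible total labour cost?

£1002

Picking the cheapest available docent for each shift independently would cost £970, but that ignores the shift limits.
An optimal schedule: Mar 9→Kowalski, Mar 10→Jensen, Mar 11→Eriksen, Mar 12→Espinoza, Mar 13→Leclerc, Mar 14→Eriksen, Mar 15→Jensen.
Total: 148 + 142 + 144 + 146 + 136 + 144 + 142 = £1002.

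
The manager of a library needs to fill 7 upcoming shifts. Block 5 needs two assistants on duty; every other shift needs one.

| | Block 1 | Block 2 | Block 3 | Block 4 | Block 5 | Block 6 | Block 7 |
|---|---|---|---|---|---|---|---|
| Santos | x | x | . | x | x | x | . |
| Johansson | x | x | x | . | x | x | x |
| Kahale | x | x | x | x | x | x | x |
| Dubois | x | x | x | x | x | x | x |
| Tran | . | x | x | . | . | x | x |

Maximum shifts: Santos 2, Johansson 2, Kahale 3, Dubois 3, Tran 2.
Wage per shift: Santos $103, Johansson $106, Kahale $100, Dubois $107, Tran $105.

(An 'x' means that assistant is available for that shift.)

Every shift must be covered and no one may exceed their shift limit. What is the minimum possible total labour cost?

$822

Picking the cheapest available assistant for each shift independently would cost $803, but that ignores the shift limits.
An optimal schedule: Block 1→Kahale, Block 2→Santos, Block 3→Kahale, Block 4→Kahale, Block 5→Santos+Johansson, Block 6→Tran, Block 7→Tran.
Total: 100 + 103 + 100 + 100 + 103 + 106 + 105 + 105 = $822.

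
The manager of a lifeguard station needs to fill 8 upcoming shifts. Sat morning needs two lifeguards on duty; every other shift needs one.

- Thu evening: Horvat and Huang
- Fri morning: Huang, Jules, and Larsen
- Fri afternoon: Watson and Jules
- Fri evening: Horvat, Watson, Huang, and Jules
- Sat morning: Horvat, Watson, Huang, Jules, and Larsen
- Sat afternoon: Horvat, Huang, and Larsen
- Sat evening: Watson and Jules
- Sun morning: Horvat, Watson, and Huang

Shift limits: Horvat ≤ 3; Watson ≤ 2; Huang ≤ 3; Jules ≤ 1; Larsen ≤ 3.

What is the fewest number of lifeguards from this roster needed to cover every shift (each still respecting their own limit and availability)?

4

9 slots to fill and no one can take more than 3, so at least ⌈9/3⌉ = 3 lifeguards are needed.
No set of 3 lifeguards can cover every shift (each such set leaves at least one shift with no one available or exceeds a cap).
Horvat, Watson, Huang, and Jules alone can cover everything: Thu evening→Horvat, Fri morning→Huang, Fri afternoon→Watson, Fri evening→Huang, Sat morning→Huang+Jules, Sat afternoon→Horvat, Sat evening→Watson, Sun morning→Horvat.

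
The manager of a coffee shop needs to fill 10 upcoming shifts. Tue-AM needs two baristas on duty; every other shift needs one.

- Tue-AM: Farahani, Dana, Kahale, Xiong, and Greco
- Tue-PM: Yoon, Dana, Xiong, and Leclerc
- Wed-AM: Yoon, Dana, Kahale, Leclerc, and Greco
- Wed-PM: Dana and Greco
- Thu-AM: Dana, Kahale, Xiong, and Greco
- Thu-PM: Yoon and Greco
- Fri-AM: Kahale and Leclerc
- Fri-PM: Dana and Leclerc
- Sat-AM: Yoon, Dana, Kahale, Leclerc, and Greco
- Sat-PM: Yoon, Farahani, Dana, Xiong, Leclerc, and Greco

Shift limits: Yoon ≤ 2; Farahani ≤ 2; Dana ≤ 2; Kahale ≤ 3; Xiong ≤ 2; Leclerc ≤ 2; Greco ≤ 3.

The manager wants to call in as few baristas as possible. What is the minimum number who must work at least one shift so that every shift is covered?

11 slots to fill and no one can take more than 3, so at least ⌈11/3⌉ = 4 baristas are needed.
Any 4 baristas together have capacity at most 3+3+2+2 = 10 < 11 slots, so 4 can never suffice.
Yoon, Farahani, Dana, Kahale, and Xiong alone can cover everything: Tue-AM→Farahani+Xiong, Tue-PM→Yoon, Wed-AM→Kahale, Wed-PM→Dana, Thu-AM→Xiong, Thu-PM→Yoon, Fri-AM→Kahale, Fri-PM→Dana, Sat-AM→Kahale, Sat-PM→Farahani.

5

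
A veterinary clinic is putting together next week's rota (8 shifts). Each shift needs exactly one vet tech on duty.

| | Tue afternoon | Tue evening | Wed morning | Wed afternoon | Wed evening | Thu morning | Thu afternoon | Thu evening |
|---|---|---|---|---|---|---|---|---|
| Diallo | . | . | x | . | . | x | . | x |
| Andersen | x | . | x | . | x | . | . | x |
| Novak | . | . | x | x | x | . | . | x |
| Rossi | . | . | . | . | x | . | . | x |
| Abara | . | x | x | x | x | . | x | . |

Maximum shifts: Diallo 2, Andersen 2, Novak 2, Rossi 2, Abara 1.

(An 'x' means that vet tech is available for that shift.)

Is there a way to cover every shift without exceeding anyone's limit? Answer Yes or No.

Total capacity is 9 and 8 slots are needed, so capacity alone doesn't rule it out.
Shifts {Tue evening, Thu afternoon} need 2 worker-slots in total, but the vet techs available for any of those shifts (Abara) can supply at most 1 among them. So no valid schedule exists.

No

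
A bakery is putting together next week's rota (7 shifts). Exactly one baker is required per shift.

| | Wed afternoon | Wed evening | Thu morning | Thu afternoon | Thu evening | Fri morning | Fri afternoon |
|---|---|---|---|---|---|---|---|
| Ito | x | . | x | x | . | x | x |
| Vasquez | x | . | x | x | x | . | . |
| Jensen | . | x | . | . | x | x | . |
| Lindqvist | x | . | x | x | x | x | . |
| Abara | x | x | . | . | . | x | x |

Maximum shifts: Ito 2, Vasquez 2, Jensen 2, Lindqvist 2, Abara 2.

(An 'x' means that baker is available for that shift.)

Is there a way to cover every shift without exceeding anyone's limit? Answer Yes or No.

One valid schedule: Wed afternoon→Lindqvist, Wed evening→Jensen, Thu morning→Ito, Thu afternoon→Vasquez, Thu evening→Vasquez, Fri morning→Jensen, Fri afternoon→Ito.
Loads: Ito 2/2, Vasquez 2/2, Jensen 2/2, Lindqvist 1/2, Abara 0/2 — all within limits.

Yes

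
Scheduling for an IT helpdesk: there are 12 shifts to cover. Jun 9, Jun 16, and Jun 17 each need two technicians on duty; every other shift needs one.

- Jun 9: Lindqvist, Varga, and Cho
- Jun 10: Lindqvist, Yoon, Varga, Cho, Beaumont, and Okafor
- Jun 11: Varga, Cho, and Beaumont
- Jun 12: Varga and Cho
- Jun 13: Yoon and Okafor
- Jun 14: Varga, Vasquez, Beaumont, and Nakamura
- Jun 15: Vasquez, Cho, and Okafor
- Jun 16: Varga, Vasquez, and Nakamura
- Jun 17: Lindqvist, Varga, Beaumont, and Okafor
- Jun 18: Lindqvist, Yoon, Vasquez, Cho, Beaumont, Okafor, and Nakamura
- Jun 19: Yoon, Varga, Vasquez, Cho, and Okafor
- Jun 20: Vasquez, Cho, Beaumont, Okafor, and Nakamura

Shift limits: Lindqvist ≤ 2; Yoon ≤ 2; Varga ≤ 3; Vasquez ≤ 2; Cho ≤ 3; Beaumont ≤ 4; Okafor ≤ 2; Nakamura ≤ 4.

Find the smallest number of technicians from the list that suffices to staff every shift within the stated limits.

5

15 slots to fill and no one can take more than 4, so at least ⌈15/4⌉ = 4 technicians are needed.
Any 4 technicians together have capacity at most 4+4+3+3 = 14 < 15 slots, so 4 can never suffice.
Yoon, Varga, Cho, Beaumont, and Nakamura alone can cover everything: Jun 9→Varga+Cho, Jun 10→Beaumont, Jun 11→Beaumont, Jun 12→Cho, Jun 13→Yoon, Jun 14→Beaumont, Jun 15→Cho, Jun 16→Varga+Nakamura, Jun 17→Varga+Beaumont, Jun 18→Nakamura, Jun 19→Yoon, Jun 20→Nakamura.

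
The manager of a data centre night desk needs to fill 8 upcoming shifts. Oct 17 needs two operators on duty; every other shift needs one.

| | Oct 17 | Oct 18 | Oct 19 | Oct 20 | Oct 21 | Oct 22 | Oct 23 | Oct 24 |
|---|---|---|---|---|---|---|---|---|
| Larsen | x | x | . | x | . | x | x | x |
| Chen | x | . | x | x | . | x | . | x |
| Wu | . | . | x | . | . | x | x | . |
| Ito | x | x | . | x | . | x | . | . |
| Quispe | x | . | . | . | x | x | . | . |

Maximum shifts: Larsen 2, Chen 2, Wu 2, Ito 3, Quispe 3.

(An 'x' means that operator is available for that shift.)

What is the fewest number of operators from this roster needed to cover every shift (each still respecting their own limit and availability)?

4

9 slots to fill and no one can take more than 3, so at least ⌈9/3⌉ = 3 operators are needed.
Any 3 operators together have capacity at most 3+3+2 = 8 < 9 slots, so 3 can never suffice.
Larsen, Chen, Wu, and Quispe alone can cover everything: Oct 17→Chen+Quispe, Oct 18→Larsen, Oct 19→Wu, Oct 20→Larsen, Oct 21→Quispe, Oct 22→Quispe, Oct 23→Wu, Oct 24→Chen.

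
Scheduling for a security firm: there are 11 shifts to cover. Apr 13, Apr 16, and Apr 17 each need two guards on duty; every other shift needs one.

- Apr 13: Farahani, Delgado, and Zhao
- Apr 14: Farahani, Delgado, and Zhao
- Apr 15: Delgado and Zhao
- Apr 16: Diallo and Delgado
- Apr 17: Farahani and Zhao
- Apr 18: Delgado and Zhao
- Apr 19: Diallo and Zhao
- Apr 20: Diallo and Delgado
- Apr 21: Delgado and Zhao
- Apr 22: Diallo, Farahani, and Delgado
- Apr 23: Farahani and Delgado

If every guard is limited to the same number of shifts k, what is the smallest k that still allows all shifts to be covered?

With 4 guards and 14 worker-slots to fill, someone must work at least ⌈14/4⌉ = 4 shifts, so k ≥ 4.
k = 4 works: Apr 13→Farahani+Zhao, Apr 14→Farahani, Apr 15→Delgado, Apr 16→Diallo+Delgado, Apr 17→Farahani+Zhao, Apr 18→Delgado, Apr 19→Diallo, Apr 20→Diallo, Apr 21→Delgado, Apr 22→Diallo, Apr 23→Farahani.
Loads: Diallo 4, Farahani 4, Delgado 4, Zhao 2 — all ≤ 4.

4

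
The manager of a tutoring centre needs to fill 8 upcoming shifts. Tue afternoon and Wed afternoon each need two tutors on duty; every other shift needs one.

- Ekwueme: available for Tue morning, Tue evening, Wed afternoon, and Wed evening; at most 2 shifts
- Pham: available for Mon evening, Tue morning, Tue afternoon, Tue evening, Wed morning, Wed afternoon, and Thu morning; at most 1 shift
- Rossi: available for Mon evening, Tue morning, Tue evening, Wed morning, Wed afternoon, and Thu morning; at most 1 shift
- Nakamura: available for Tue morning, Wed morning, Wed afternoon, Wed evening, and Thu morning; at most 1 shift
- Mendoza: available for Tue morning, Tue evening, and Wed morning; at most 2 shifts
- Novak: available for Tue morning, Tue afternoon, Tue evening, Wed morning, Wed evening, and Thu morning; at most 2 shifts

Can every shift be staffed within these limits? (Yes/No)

Total capacity is 2+1+1+1+2+2 = 9 but 10 worker-slots are needed — infeasible.

No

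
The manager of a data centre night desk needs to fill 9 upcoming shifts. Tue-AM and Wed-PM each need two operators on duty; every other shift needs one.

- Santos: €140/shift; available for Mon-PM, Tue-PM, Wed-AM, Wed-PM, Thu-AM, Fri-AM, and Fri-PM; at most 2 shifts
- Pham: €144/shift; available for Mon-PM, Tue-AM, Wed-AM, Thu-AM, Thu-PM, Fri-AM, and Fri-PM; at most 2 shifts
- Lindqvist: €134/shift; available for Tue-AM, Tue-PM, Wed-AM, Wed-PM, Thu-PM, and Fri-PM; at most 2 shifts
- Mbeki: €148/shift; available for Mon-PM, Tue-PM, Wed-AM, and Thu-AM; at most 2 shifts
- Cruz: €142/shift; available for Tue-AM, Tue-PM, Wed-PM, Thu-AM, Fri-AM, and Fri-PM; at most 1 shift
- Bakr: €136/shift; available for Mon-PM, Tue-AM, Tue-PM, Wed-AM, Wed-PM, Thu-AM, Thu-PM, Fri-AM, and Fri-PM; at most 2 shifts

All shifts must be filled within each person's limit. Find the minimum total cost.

€1546

Picking the cheapest available operator for each shift independently would cost €1484, but that ignores the shift limits.
An optimal schedule: Mon-PM→Santos, Tue-AM→Lindqvist+Bakr, Tue-PM→Lindqvist, Wed-AM→Mbeki, Wed-PM→Cruz+Bakr, Thu-AM→Mbeki, Thu-PM→Pham, Fri-AM→Santos, Fri-PM→Pham.
Total: 140 + 134 + 136 + 134 + 148 + 142 + 136 + 148 + 144 + 140 + 144 = €1546.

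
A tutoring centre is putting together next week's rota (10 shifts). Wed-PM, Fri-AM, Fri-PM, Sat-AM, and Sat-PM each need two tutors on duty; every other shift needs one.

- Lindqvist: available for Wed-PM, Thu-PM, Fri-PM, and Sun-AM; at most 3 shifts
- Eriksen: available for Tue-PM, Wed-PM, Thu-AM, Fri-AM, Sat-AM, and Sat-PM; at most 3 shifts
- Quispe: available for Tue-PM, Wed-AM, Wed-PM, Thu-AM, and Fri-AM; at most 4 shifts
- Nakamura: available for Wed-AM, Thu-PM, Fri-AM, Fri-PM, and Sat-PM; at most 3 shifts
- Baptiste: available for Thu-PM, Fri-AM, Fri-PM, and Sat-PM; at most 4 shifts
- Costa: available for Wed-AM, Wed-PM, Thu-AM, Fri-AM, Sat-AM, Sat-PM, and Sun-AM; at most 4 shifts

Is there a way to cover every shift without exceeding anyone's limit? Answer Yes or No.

Sat-AM can only be covered by Eriksen and Costa, so that assignment is forced.
One valid schedule: Tue-PM→Eriksen, Wed-AM→Quispe, Wed-PM→Quispe+Costa, Thu-AM→Eriksen, Thu-PM→Lindqvist, Fri-AM→Quispe+Nakamura, Fri-PM→Lindqvist+Nakamura, Sat-AM→Eriksen+Costa, Sat-PM→Nakamura+Baptiste, Sun-AM→Lindqvist.
Loads: Lindqvist 3/3, Eriksen 3/3, Quispe 3/4, Nakamura 3/3, Baptiste 1/4, Costa 2/4 — all within limits.

Yes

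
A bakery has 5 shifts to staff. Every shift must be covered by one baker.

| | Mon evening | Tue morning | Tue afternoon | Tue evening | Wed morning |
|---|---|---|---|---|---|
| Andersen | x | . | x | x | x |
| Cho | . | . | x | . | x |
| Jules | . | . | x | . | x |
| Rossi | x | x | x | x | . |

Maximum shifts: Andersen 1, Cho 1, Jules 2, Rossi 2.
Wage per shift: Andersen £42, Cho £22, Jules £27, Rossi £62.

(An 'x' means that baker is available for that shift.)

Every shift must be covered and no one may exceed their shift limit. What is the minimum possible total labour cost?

£215

Tue morning can only be covered by Rossi, so that assignment is forced.
Picking the cheapest available baker for each shift independently would cost £190, but that ignores the shift limits.
An optimal schedule: Mon evening→Andersen, Tue morning→Rossi, Tue afternoon→Jules, Tue evening→Rossi, Wed morning→Cho.
Total: 42 + 62 + 27 + 62 + 22 = £215.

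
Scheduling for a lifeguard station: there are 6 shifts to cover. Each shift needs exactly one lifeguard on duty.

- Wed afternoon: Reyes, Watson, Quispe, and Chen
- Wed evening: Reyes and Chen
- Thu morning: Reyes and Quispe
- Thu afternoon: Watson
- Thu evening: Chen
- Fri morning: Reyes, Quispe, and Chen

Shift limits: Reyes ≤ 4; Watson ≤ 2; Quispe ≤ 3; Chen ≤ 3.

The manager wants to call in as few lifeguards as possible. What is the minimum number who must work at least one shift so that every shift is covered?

3

6 slots to fill and no one can take more than 4, so at least ⌈6/4⌉ = 2 lifeguards are needed.
Shifts {Thu morning, Thu afternoon, Thu evening} need 3 slots, but among the lifeguards available for them (Reyes, Watson, Quispe, and Chen) any 2 together supply at most 2. So 2 lifeguards are not enough.
Reyes, Watson, and Chen alone can cover everything: Wed afternoon→Reyes, Wed evening→Reyes, Thu morning→Reyes, Thu afternoon→Watson, Thu evening→Chen, Fri morning→Reyes.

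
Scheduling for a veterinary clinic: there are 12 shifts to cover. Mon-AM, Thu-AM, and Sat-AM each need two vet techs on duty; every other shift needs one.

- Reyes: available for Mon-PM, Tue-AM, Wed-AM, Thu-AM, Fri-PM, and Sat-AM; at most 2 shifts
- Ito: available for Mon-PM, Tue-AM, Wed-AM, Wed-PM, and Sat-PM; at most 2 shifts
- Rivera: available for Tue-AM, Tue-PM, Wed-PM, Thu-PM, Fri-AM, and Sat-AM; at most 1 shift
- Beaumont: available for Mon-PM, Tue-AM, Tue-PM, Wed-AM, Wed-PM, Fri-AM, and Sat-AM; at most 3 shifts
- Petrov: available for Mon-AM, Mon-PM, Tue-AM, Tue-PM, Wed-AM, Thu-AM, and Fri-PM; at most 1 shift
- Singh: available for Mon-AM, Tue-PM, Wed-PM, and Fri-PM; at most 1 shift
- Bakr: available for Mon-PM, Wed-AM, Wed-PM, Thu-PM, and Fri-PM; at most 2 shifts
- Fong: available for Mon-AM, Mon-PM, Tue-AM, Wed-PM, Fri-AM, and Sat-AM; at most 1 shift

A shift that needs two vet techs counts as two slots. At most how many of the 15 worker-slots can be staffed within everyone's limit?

13

Total capacity across all vet techs is 2+2+1+3+1+1+2+1 = 13, and 15 slots are needed, so at most 13 can be filled.
An assignment achieving 13: Mon-AM→Singh+Fong, Mon-PM→Bakr, Tue-PM→Beaumont, Wed-AM→Ito, Wed-PM→Bakr, Thu-AM→Reyes+Petrov, Thu-PM→Rivera, Fri-AM→Beaumont, Fri-PM→Reyes, Sat-AM→Beaumont, Sat-PM→Ito.
Loads: Reyes 2/2, Ito 2/2, Rivera 1/1, Beaumont 3/3, Petrov 1/1, Singh 1/1, Bakr 2/2, Fong 1/1.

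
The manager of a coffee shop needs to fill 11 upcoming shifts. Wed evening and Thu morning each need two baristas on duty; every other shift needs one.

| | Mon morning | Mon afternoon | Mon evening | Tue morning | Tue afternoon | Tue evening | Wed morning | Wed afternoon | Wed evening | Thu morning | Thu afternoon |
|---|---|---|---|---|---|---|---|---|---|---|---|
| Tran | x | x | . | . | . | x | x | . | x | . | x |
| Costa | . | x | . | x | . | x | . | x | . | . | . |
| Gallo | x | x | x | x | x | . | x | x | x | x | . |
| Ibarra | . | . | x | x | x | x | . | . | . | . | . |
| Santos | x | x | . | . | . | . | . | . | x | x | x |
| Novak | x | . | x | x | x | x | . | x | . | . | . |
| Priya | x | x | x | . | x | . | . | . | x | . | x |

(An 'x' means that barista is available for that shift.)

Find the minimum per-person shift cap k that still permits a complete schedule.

With 7 baristas and 13 worker-slots to fill, someone must work at least ⌈13/7⌉ = 2 shifts, so k ≥ 2.
k = 2 works: Mon morning→Novak, Mon afternoon→Priya, Mon evening→Gallo, Tue morning→Costa, Tue afternoon→Ibarra, Tue evening→Ibarra, Wed morning→Tran, Wed afternoon→Costa, Wed evening→Santos+Priya, Thu morning→Gallo+Santos, Thu afternoon→Tran.
Loads: Tran 2, Costa 2, Gallo 2, Ibarra 2, Santos 2, Novak 1, Priya 2 — all ≤ 2.

2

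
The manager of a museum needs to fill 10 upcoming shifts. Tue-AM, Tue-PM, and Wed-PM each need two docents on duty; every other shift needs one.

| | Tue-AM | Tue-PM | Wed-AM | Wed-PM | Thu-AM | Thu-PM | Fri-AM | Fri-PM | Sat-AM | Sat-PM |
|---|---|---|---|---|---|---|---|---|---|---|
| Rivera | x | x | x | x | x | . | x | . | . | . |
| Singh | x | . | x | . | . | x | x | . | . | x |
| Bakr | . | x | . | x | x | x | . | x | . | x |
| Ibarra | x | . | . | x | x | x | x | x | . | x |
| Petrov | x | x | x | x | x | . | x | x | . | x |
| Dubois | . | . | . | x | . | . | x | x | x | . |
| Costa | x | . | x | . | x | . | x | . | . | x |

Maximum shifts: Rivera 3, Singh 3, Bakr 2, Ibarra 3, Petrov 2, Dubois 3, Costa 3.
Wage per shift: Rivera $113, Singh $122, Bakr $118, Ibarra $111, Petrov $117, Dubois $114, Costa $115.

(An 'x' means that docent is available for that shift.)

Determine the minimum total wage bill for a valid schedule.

Sat-AM can only be covered by Dubois, so that assignment is forced.
Picking the cheapest available docent for each shift independently would cost $1460, but that ignores the shift limits.
An optimal schedule: Tue-AM→Ibarra+Costa, Tue-PM→Rivera+Petrov, Wed-AM→Rivera, Wed-PM→Rivera+Dubois, Thu-AM→Costa, Thu-PM→Ibarra, Fri-AM→Dubois, Fri-PM→Ibarra, Sat-AM→Dubois, Sat-PM→Costa.
Total: 111 + 115 + 113 + 117 + 113 + 113 + 114 + 115 + 111 + 114 + 111 + 114 + 115 = $1476.

$1476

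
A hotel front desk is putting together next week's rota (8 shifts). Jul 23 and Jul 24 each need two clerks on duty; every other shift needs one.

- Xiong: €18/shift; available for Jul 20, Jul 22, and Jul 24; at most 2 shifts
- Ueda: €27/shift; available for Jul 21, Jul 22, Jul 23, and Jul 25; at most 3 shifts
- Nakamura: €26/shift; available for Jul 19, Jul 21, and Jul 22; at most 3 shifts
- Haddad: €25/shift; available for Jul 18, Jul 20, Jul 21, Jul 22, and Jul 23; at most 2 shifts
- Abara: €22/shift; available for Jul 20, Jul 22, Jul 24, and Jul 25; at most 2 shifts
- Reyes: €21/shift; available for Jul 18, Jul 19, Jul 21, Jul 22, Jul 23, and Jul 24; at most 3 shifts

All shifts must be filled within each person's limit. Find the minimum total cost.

€219

Picking the cheapest available clerk for each shift independently would cost €206, but that ignores the shift limits.
An optimal schedule: Jul 18→Reyes, Jul 19→Reyes, Jul 20→Xiong, Jul 21→Haddad, Jul 22→Nakamura, Jul 23→Reyes+Haddad, Jul 24→Xiong+Abara, Jul 25→Abara.
Total: 21 + 21 + 18 + 25 + 26 + 21 + 25 + 18 + 22 + 22 = €219.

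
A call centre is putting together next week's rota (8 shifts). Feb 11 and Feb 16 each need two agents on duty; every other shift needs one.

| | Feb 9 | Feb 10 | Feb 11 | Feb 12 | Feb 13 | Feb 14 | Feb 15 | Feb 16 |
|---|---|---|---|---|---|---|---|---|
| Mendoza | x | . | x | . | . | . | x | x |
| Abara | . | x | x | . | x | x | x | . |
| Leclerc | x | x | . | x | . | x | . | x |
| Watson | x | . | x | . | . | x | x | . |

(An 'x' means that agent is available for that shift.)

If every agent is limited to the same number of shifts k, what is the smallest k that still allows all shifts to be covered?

With 4 agents and 10 worker-slots to fill, someone must work at least ⌈10/4⌉ = 3 shifts, so k ≥ 3.
k = 3 works: Feb 9→Mendoza, Feb 10→Abara, Feb 11→Mendoza+Abara, Feb 12→Leclerc, Feb 13→Abara, Feb 14→Leclerc, Feb 15→Watson, Feb 16→Mendoza+Leclerc.
Loads: Mendoza 3, Abara 3, Leclerc 3, Watson 1 — all ≤ 3.

3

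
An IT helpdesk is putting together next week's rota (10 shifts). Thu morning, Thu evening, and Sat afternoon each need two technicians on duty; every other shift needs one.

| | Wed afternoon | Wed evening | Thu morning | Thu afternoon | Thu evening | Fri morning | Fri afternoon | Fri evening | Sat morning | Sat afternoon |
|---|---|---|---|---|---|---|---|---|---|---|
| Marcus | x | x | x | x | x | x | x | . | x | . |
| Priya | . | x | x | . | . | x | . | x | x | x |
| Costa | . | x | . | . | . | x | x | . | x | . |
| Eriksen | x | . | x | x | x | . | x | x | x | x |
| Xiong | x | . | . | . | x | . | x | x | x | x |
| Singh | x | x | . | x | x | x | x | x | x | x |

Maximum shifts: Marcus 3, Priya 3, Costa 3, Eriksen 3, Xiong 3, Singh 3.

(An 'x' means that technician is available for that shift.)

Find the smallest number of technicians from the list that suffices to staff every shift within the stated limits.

5

13 slots to fill and no one can take more than 3, so at least ⌈13/3⌉ = 5 technicians are needed.
Marcus, Priya, Costa, Eriksen, and Xiong alone can cover everything: Wed afternoon→Marcus, Wed evening→Marcus, Thu morning→Priya+Eriksen, Thu afternoon→Marcus, Thu evening→Eriksen+Xiong, Fri morning→Priya, Fri afternoon→Costa, Fri evening→Priya, Sat morning→Costa, Sat afternoon→Eriksen+Xiong.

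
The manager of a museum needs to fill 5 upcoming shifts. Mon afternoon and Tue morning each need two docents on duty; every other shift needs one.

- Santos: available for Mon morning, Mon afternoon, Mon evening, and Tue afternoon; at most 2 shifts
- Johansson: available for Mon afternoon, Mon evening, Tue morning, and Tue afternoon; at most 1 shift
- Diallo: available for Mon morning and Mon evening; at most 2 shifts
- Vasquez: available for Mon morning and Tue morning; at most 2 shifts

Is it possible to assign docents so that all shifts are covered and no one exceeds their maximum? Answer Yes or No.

No

Total capacity is 7 and 7 slots are needed, so capacity alone doesn't rule it out.
Shifts {Mon afternoon, Tue morning} need 4 worker-slots in total, but the docents available for any of those shifts (Santos, Johansson, and Vasquez) can supply at most 3 among them. So no valid schedule exists.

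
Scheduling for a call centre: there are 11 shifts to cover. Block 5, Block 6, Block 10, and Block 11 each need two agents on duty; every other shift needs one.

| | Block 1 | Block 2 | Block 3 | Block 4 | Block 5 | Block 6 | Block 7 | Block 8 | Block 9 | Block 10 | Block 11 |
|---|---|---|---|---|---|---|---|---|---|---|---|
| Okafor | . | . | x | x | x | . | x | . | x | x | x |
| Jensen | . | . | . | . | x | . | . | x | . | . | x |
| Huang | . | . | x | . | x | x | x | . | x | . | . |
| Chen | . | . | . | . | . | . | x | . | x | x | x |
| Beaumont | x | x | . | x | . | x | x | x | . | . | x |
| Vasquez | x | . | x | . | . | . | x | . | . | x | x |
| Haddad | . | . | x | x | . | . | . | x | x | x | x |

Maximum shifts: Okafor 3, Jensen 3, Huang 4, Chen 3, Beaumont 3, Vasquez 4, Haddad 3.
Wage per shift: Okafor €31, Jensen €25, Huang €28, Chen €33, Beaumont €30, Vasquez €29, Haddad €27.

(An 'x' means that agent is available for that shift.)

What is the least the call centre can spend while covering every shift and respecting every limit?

€415

Block 2 can only be covered by Beaumont, so that assignment is forced.
Block 6 can only be covered by Huang and Beaumont, so that assignment is forced.
Picking the cheapest available agent for each shift independently would cost €412, but that ignores the shift limits.
An optimal schedule: Block 1→Vasquez, Block 2→Beaumont, Block 3→Haddad, Block 4→Haddad, Block 5→Jensen+Huang, Block 6→Huang+Beaumont, Block 7→Huang, Block 8→Jensen, Block 9→Huang, Block 10→Haddad+Vasquez, Block 11→Jensen+Vasquez.
Total: 29 + 30 + 27 + 27 + 25 + 28 + 28 + 30 + 28 + 25 + 28 + 27 + 29 + 25 + 29 = €415.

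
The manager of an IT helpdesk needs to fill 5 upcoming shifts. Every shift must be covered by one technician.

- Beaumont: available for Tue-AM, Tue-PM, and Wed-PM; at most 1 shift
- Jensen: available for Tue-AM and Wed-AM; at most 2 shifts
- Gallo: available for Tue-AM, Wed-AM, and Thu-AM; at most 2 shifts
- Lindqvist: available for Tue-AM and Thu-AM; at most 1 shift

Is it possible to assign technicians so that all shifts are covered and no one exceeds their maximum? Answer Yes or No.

No

Total capacity is 6 and 5 slots are needed, so capacity alone doesn't rule it out.
Shifts {Tue-PM, Wed-PM} need 2 worker-slots in total, but the technicians available for any of those shifts (Beaumont) can supply at most 1 among them. So no valid schedule exists.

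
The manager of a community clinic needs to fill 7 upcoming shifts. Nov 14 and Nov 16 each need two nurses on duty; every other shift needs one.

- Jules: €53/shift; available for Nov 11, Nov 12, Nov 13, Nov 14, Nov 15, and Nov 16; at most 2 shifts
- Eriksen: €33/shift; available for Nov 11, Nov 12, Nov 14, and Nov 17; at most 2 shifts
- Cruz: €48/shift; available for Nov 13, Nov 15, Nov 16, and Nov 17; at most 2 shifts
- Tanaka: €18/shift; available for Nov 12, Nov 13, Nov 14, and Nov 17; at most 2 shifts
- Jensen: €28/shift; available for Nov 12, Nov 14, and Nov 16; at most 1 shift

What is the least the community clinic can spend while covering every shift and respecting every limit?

Picking the cheapest available nurse for each shift independently would cost €257, but that ignores the shift limits.
An optimal schedule: Nov 11→Jules, Nov 12→Tanaka, Nov 13→Cruz, Nov 14→Eriksen+Tanaka, Nov 15→Jules, Nov 16→Cruz+Jensen, Nov 17→Eriksen.
Total: 53 + 18 + 48 + 33 + 18 + 53 + 48 + 28 + 33 = €332.

€332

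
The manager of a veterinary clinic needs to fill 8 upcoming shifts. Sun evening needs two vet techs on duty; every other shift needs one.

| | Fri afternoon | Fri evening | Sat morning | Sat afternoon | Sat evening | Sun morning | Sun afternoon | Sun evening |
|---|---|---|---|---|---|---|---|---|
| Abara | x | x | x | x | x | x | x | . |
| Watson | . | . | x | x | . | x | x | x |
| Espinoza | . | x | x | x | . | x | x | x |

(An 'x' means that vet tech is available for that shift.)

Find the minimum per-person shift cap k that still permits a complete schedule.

3

With 3 vet techs and 9 worker-slots to fill, someone must work at least ⌈9/3⌉ = 3 shifts, so k ≥ 3.
k = 3 works: Fri afternoon→Abara, Fri evening→Abara, Sat morning→Watson, Sat afternoon→Watson, Sat evening→Abara, Sun morning→Espinoza, Sun afternoon→Espinoza, Sun evening→Watson+Espinoza.
Loads: Abara 3, Watson 3, Espinoza 3 — all ≤ 3.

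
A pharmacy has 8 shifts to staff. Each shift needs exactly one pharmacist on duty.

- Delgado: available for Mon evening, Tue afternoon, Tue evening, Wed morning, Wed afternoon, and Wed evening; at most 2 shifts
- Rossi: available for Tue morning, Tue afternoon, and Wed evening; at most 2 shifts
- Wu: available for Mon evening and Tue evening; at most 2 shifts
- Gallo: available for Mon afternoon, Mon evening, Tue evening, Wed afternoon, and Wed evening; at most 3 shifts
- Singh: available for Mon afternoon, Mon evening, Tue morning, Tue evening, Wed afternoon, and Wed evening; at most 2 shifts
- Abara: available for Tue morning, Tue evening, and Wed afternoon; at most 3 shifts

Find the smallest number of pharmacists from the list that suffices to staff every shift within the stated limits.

8 slots to fill and no one can take more than 3, so at least ⌈8/3⌉ = 3 pharmacists are needed.
Delgado, Gallo, and Abara alone can cover everything: Mon afternoon→Gallo, Mon evening→Gallo, Tue morning→Abara, Tue afternoon→Delgado, Tue evening→Abara, Wed morning→Delgado, Wed afternoon→Abara, Wed evening→Gallo.

3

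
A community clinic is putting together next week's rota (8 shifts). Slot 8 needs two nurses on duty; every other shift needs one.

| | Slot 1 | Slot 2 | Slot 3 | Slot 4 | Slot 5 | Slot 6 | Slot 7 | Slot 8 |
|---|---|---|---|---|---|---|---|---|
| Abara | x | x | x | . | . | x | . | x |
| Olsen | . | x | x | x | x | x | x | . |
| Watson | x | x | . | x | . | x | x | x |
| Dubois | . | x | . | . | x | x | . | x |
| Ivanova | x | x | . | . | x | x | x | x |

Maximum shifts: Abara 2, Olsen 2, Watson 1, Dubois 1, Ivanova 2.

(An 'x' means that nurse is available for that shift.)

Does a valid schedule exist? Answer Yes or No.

Total capacity is 2+2+1+1+2 = 8 but 9 worker-slots are needed — infeasible.

No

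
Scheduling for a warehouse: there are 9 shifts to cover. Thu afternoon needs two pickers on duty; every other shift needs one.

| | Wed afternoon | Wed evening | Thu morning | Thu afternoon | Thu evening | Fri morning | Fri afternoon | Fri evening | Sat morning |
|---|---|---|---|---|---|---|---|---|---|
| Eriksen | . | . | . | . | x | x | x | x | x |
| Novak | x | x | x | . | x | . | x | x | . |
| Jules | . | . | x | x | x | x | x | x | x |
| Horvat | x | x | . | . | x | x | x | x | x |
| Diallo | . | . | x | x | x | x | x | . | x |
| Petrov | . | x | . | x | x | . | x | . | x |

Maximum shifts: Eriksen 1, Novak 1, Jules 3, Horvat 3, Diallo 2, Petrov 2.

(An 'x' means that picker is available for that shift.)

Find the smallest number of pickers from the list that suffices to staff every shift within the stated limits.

10 slots to fill and no one can take more than 3, so at least ⌈10/3⌉ = 4 pickers are needed.
Jules, Horvat, Diallo, and Petrov alone can cover everything: Wed afternoon→Horvat, Wed evening→Horvat, Thu morning→Jules, Thu afternoon→Jules+Diallo, Thu evening→Diallo, Fri morning→Horvat, Fri afternoon→Petrov, Fri evening→Jules, Sat morning→Petrov.

4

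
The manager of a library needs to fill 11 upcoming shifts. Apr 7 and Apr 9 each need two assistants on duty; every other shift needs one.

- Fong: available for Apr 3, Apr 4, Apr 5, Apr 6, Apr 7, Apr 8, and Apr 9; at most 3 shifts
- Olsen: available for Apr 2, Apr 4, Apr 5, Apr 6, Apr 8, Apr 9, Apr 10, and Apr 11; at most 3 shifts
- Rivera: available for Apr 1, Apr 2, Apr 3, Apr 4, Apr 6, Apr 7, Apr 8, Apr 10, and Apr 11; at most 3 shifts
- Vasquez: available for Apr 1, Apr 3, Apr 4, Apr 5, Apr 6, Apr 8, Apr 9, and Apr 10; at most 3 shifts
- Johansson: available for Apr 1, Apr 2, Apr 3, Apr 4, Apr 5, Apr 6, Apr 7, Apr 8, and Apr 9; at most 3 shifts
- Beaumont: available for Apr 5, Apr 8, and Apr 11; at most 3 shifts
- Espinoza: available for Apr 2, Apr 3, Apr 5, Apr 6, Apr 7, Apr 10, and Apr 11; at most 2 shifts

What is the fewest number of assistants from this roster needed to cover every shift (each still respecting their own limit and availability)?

5

13 slots to fill and no one can take more than 3, so at least ⌈13/3⌉ = 5 assistants are needed.
Fong, Olsen, Rivera, Vasquez, and Johansson alone can cover everything: Apr 1→Rivera, Apr 2→Olsen, Apr 3→Fong, Apr 4→Rivera, Apr 5→Fong, Apr 6→Vasquez, Apr 7→Fong+Rivera, Apr 8→Vasquez, Apr 9→Vasquez+Johansson, Apr 10→Olsen, Apr 11→Olsen.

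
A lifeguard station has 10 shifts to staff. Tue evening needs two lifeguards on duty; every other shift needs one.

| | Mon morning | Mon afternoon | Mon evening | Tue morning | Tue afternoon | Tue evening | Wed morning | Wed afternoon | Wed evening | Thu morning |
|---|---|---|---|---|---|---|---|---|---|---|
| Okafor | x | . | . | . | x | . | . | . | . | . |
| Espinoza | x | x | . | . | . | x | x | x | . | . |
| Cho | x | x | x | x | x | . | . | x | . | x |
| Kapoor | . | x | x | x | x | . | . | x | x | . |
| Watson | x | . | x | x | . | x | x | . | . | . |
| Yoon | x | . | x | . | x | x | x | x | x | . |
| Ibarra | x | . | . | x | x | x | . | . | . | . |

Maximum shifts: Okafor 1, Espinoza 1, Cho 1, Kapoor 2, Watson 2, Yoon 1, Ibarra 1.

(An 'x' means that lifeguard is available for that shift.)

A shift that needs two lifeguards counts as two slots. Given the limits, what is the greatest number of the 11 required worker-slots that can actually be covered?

Total capacity across all lifeguards is 1+1+1+2+2+1+1 = 9, and 11 slots are needed, so at most 9 can be filled.
An assignment achieving 9: Mon afternoon→Espinoza, Mon evening→Kapoor, Tue morning→Watson, Tue afternoon→Okafor, Tue evening→Yoon+Ibarra, Wed morning→Watson, Wed evening→Kapoor, Thu morning→Cho.
Loads: Okafor 1/1, Espinoza 1/1, Cho 1/1, Kapoor 2/2, Watson 2/2, Yoon 1/1, Ibarra 1/1.

9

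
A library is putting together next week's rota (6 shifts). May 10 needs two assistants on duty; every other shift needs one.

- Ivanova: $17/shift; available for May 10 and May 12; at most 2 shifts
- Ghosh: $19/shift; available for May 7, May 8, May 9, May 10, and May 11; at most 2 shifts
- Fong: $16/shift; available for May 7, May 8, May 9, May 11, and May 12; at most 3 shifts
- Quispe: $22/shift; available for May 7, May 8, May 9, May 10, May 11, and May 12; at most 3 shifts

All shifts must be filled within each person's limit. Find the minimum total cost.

$120

Picking the cheapest available assistant for each shift independently would cost $116, but that ignores the shift limits.
An optimal schedule: May 7→Fong, May 8→Fong, May 9→Fong, May 10→Ivanova+Ghosh, May 11→Ghosh, May 12→Ivanova.
Total: 16 + 16 + 16 + 17 + 19 + 19 + 17 = $120.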